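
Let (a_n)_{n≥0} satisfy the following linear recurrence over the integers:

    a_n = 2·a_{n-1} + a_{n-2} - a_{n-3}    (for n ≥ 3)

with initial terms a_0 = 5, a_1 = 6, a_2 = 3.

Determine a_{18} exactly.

932611

a_3 = 2·3 + 1·6 + -1·5 = 7
a_4 = 2·7 + 1·3 + -1·6 = 11
a_5 = 2·11 + 1·7 + -1·3 = 26
a_6 = 2·26 + 1·11 + -1·7 = 56
a_7 = 2·56 + 1·26 + -1·11 = 127
a_8 = 2·127 + 1·56 + -1·26 = 284
a_9 = 2·284 + 1·127 + -1·56 = 639
a_10 = 2·639 + 1·284 + -1·127 = 1435
a_11 = 2·1435 + 1·639 + -1·284 = 3225
a_12 = 2·3225 + 1·1435 + -1·639 = 7246
a_13 = 2·7246 + 1·3225 + -1·1435 = 16282
a_14 = 2·16282 + 1·7246 + -1·3225 = 36585
a_15 = 2·36585 + 1·16282 + -1·7246 = 82206
a_16 = 2·82206 + 1·36585 + -1·16282 = 184715
a_17 = 2·184715 + 1·82206 + -1·36585 = 415051
a_18 = 2·415051 + 1·184715 + -1·82206 = 932611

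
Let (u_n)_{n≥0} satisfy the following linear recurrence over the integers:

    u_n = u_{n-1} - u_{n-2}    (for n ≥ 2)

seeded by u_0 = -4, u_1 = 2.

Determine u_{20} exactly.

u_2 = 1·2 + -1·-4 = 6
u_3 = 1·6 + -1·2 = 4
u_4 = 1·4 + -1·6 = -2
u_5 = 1·-2 + -1·4 = -6
u_6 = 1·-6 + -1·-2 = -4
u_7 = 1·-4 + -1·-6 = 2
(u_6, u_7) = (-4, 2) = (u_0, u_1), so the sequence has period 6.
20 ≡ 2 (mod 6), hence u_20 = u_2 = 6.

6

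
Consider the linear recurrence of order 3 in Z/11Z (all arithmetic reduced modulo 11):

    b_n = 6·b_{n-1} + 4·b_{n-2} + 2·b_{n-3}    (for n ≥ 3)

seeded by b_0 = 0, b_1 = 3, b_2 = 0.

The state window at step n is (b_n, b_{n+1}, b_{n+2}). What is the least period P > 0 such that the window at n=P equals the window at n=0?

n=0: window = (0, 3, 0)
n=1: window = (3, 0, 1)
n=2: window = (0, 1, 1)
n=3: window = (1, 1, 10)
n=4: window = (1, 10, 0)
n=5: window = (10, 0, 9)
n=6: window = (0, 9, 8)
n=7: window = (9, 8, 7)
n=8: window = (8, 7, 4)
n=9: window = (7, 4, 2)
n=10: window = (4, 2, 9)
n=11: window = (2, 9, 4)
n=12: window = (9, 4, 9)
n=13: window = (4, 9, 0)
n=14: window = (9, 0, 0)
n=15: window = (0, 0, 7)
n=16: window = (0, 7, 9)
n=17: window = (7, 9, 5)
n=18: window = (9, 5, 3)
n=19: window = (5, 3, 1)
n=20: window = (3, 1, 6)
n=21: window = (1, 6, 2)
n=22: window = (6, 2, 5)
n=23: window = (2, 5, 6)
n=24: window = (5, 6, 5)
n=25: window = (6, 5, 9)
n=26: window = (5, 9, 9)
n=27: window = (9, 9, 1)
n=28: window = (9, 1, 5)
n=29: window = (1, 5, 8)
n=30: window = (5, 8, 4)
n=31: window = (8, 4, 0)
n=32: window = (4, 0, 10)
n=33: window = (0, 10, 2)
n=34: window = (10, 2, 8)
n=35: window = (2, 8, 10)
n=36: window = (8, 10, 8)
n=37: window = (10, 8, 5)
n=38: window = (8, 5, 5)
n=39: window = (5, 5, 0)
n=40: window = (5, 0, 8)
…
n=118: window = (3, 2, 0)
n=119: window = (2, 0, 3)
n=120: window = (0, 3, 0)
window at n=120 equals window at n=0 → period = 120

120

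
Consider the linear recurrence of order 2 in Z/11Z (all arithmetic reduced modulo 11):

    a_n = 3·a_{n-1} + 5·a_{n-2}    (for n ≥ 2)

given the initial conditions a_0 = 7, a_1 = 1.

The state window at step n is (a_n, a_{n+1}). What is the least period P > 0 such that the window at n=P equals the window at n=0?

120

n=0: window = (7, 1)
n=1: window = (1, 5)
n=2: window = (5, 9)
n=3: window = (9, 8)
n=4: window = (8, 3)
n=5: window = (3, 5)
n=6: window = (5, 8)
n=7: window = (8, 5)
n=8: window = (5, 0)
n=9: window = (0, 3)
n=10: window = (3, 9)
n=11: window = (9, 9)
n=12: window = (9, 6)
n=13: window = (6, 8)
n=14: window = (8, 10)
n=15: window = (10, 4)
n=16: window = (4, 7)
n=17: window = (7, 8)
n=18: window = (8, 4)
n=19: window = (4, 8)
n=20: window = (8, 0)
n=21: window = (0, 7)
n=22: window = (7, 10)
n=23: window = (10, 10)
n=24: window = (10, 3)
n=25: window = (3, 4)
n=26: window = (4, 5)
n=27: window = (5, 2)
n=28: window = (2, 9)
n=29: window = (9, 4)
n=30: window = (4, 2)
n=31: window = (2, 4)
n=32: window = (4, 0)
n=33: window = (0, 9)
n=34: window = (9, 5)
n=35: window = (5, 5)
n=36: window = (5, 7)
n=37: window = (7, 2)
n=38: window = (2, 8)
n=39: window = (8, 1)
n=40: window = (1, 10)
…
n=118: window = (6, 7)
n=119: window = (7, 7)
n=120: window = (7, 1)
window at n=120 equals window at n=0 → period = 120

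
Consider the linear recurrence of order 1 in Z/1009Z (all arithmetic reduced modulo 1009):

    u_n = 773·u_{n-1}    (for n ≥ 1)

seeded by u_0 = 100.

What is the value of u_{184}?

755

u_1 = 773·100 = 616
u_2 = 773·616 = 929
u_3 = 773·929 = 718
u_4 = 773·718 = 64
u_5 = 773·64 = 31
u_6 = 773·31 = 756
u_7 = 773·756 = 177
u_8 = 773·177 = 606
u_9 = 773·606 = 262
u_10 = 773·262 = 726
u_11 = 773·726 = 194
u_12 = 773·194 = 630
u_13 = 773·630 = 652
u_14 = 773·652 = 505
u_15 = 773·505 = 891
u_16 = 773·891 = 605
u_17 = 773·605 = 498
u_18 = 773·498 = 525
u_19 = 773·525 = 207
u_20 = 773·207 = 589
u_21 = 773·589 = 238
u_22 = 773·238 = 336
u_23 = 773·336 = 415
u_24 = 773·415 = 942
u_25 = 773·942 = 677
u_26 = 773·677 = 659
u_27 = 773·659 = 871
u_28 = 773·871 = 280
u_29 = 773·280 = 514
u_30 = 773·514 = 785
u_31 = 773·785 = 396
u_32 = 773·396 = 381
u_33 = 773·381 = 894
u_34 = 773·894 = 906
u_35 = 773·906 = 92
u_36 = 773·92 = 486
u_37 = 773·486 = 330
u_38 = 773·330 = 822
u_39 = 773·822 = 745
u_40 = 773·745 = 755
u_41 = 773·755 = 413
u_42 = 773·413 = 405
u_43 = 773·405 = 275
u_44 = 773·275 = 685
u_45 = 773·685 = 789
u_46 = 773·789 = 461
u_47 = 773·461 = 176
u_48 = 773·176 = 842
u_49 = 773·842 = 61
u_50 = 773·61 = 739
u_51 = 773·739 = 153
u_52 = 773·153 = 216
u_53 = 773·216 = 483
u_54 = 773·483 = 29
u_55 = 773·29 = 219
u_56 = 773·219 = 784
u_57 = 773·784 = 632
u_58 = 773·632 = 180
u_59 = 773·180 = 907
u_60 = 773·907 = 865
u_61 = 773·865 = 687
u_62 = 773·687 = 317
u_63 = 773·317 = 863
u_64 = 773·863 = 150
u_65 = 773·150 = 924
u_66 = 773·924 = 889
u_67 = 773·889 = 68
u_68 = 773·68 = 96
u_69 = 773·96 = 551
u_70 = 773·551 = 125
u_71 = 773·125 = 770
u_72 = 773·770 = 909
u_73 = 773·909 = 393
u_74 = 773·393 = 80
u_75 = 773·80 = 291
u_76 = 773·291 = 945
u_77 = 773·945 = 978
u_78 = 773·978 = 253
u_79 = 773·253 = 832
u_80 = 773·832 = 403
u_81 = 773·403 = 747
u_82 = 773·747 = 283
u_83 = 773·283 = 815
u_84 = 773·815 = 379
u_85 = 773·379 = 357
u_86 = 773·357 = 504
u_87 = 773·504 = 118
u_88 = 773·118 = 404
u_89 = 773·404 = 511
u_90 = 773·511 = 484
u_91 = 773·484 = 802
u_92 = 773·802 = 420
u_93 = 773·420 = 771
u_94 = 773·771 = 673
u_95 = 773·673 = 594
u_96 = 773·594 = 67
u_97 = 773·67 = 332
u_98 = 773·332 = 350
u_99 = 773·350 = 138
u_100 = 773·138 = 729
u_101 = 773·729 = 495
u_102 = 773·495 = 224
u_103 = 773·224 = 613
u_104 = 773·613 = 628
u_105 = 773·628 = 115
u_106 = 773·115 = 103
u_107 = 773·103 = 917
u_108 = 773·917 = 523
u_109 = 773·523 = 679
u_110 = 773·679 = 187
u_111 = 773·187 = 264
u_112 = 773·264 = 254
u_113 = 773·254 = 596
u_114 = 773·596 = 604
u_115 = 773·604 = 734
u_116 = 773·734 = 324
u_117 = 773·324 = 220
u_118 = 773·220 = 548
u_119 = 773·548 = 833
u_120 = 773·833 = 167
u_121 = 773·167 = 948
u_122 = 773·948 = 270
u_123 = 773·270 = 856
u_124 = 773·856 = 793
u_125 = 773·793 = 526
u_126 = 773·526 = 980
u_127 = 773·980 = 790
u_128 = 773·790 = 225
u_129 = 773·225 = 377
u_130 = 773·377 = 829
u_131 = 773·829 = 102
u_132 = 773·102 = 144
u_133 = 773·144 = 322
u_134 = 773·322 = 692
u_135 = 773·692 = 146
u_136 = 773·146 = 859
u_137 = 773·859 = 85
u_138 = 773·85 = 120
u_139 = 773·120 = 941
u_140 = 773·941 = 913
u_141 = 773·913 = 458
u_142 = 773·458 = 884
u_143 = 773·884 = 239
u_144 = 773·239 = 100
u_145 = 773·100 = 616
u_146 = 773·616 = 929
u_147 = 773·929 = 718
u_148 = 773·718 = 64
u_149 = 773·64 = 31
u_150 = 773·31 = 756
u_151 = 773·756 = 177
u_152 = 773·177 = 606
u_153 = 773·606 = 262
u_154 = 773·262 = 726
u_155 = 773·726 = 194
u_156 = 773·194 = 630
u_157 = 773·630 = 652
u_158 = 773·652 = 505
u_159 = 773·505 = 891
u_160 = 773·891 = 605
u_161 = 773·605 = 498
u_162 = 773·498 = 525
u_163 = 773·525 = 207
u_164 = 773·207 = 589
u_165 = 773·589 = 238
u_166 = 773·238 = 336
u_167 = 773·336 = 415
u_168 = 773·415 = 942
u_169 = 773·942 = 677
u_170 = 773·677 = 659
u_171 = 773·659 = 871
u_172 = 773·871 = 280
u_173 = 773·280 = 514
u_174 = 773·514 = 785
u_175 = 773·785 = 396
u_176 = 773·396 = 381
u_177 = 773·381 = 894
u_178 = 773·894 = 906
u_179 = 773·906 = 92
u_180 = 773·92 = 486
u_181 = 773·486 = 330
u_182 = 773·330 = 822
u_183 = 773·822 = 745
u_184 = 773·745 = 755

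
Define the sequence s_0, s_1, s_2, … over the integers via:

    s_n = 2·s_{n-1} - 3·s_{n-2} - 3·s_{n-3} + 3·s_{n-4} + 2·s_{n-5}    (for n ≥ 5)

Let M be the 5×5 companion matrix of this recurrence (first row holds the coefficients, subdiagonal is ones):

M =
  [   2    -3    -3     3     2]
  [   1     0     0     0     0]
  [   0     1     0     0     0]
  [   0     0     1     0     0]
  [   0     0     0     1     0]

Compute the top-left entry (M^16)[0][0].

(M^16)[0][0] is the top entry after applying M 16 times to the unit state (1, 0, 0, 0, 0). Equivalently it is h_{20} for the auxiliary sequence (h_n) obeying the same recurrence with h_4 = 1 and h_i = 0 for 0 ≤ i < 4:
h_5 = 2·1 + -3·0 + -3·0 + 3·0 + 2·0 = 2
h_6 = 2·2 + -3·1 + -3·0 + 3·0 + 2·0 = 1
h_7 = 2·1 + -3·2 + -3·1 + 3·0 + 2·0 = -7
h_8 = 2·-7 + -3·1 + -3·2 + 3·1 + 2·0 = -20
h_9 = 2·-20 + -3·-7 + -3·1 + 3·2 + 2·1 = -14
h_10 = 2·-14 + -3·-20 + -3·-7 + 3·1 + 2·2 = 60
h_11 = 2·60 + -3·-14 + -3·-20 + 3·-7 + 2·1 = 203
h_12 = 2·203 + -3·60 + -3·-14 + 3·-20 + 2·-7 = 194
h_13 = 2·194 + -3·203 + -3·60 + 3·-14 + 2·-20 = -483
h_14 = 2·-483 + -3·194 + -3·203 + 3·60 + 2·-14 = -2005
h_15 = 2·-2005 + -3·-483 + -3·194 + 3·203 + 2·60 = -2414
h_16 = 2·-2414 + -3·-2005 + -3·-483 + 3·194 + 2·203 = 3624
h_17 = 2·3624 + -3·-2414 + -3·-2005 + 3·-483 + 2·194 = 19444
h_18 = 2·19444 + -3·3624 + -3·-2414 + 3·-2005 + 2·-483 = 28277
h_19 = 2·28277 + -3·19444 + -3·3624 + 3·-2414 + 2·-2005 = -23902
h_20 = 2·-23902 + -3·28277 + -3·19444 + 3·3624 + 2·-2414 = -184923

-184923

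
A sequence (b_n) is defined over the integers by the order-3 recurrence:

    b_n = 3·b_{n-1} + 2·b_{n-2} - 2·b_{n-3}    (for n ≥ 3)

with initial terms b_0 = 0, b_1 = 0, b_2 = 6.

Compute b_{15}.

b_3 = 3·6 + 2·0 + -2·0 = 18
b_4 = 3·18 + 2·6 + -2·0 = 66
b_5 = 3·66 + 2·18 + -2·6 = 222
b_6 = 3·222 + 2·66 + -2·18 = 762
b_7 = 3·762 + 2·222 + -2·66 = 2598
b_8 = 3·2598 + 2·762 + -2·222 = 8874
b_9 = 3·8874 + 2·2598 + -2·762 = 30294
b_10 = 3·30294 + 2·8874 + -2·2598 = 103434
b_11 = 3·103434 + 2·30294 + -2·8874 = 353142
b_12 = 3·353142 + 2·103434 + -2·30294 = 1205706
b_13 = 3·1205706 + 2·353142 + -2·103434 = 4116534
b_14 = 3·4116534 + 2·1205706 + -2·353142 = 14054730
b_15 = 3·14054730 + 2·4116534 + -2·1205706 = 47985846

47985846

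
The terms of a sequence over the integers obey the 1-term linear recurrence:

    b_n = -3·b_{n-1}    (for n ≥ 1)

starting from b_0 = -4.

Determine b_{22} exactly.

b_1 = -3·-4 = 12
b_2 = -3·12 = -36
b_3 = -3·-36 = 108
b_4 = -3·108 = -324
b_5 = -3·-324 = 972
b_6 = -3·972 = -2916
b_7 = -3·-2916 = 8748
b_8 = -3·8748 = -26244
b_9 = -3·-26244 = 78732
b_10 = -3·78732 = -236196
b_11 = -3·-236196 = 708588
b_12 = -3·708588 = -2125764
b_13 = -3·-2125764 = 6377292
b_14 = -3·6377292 = -19131876
b_15 = -3·-19131876 = 57395628
b_16 = -3·57395628 = -172186884
b_17 = -3·-172186884 = 516560652
b_18 = -3·516560652 = -1549681956
b_19 = -3·-1549681956 = 4649045868
b_20 = -3·4649045868 = -13947137604
b_21 = -3·-13947137604 = 41841412812
b_22 = -3·41841412812 = -125524238436

-125524238436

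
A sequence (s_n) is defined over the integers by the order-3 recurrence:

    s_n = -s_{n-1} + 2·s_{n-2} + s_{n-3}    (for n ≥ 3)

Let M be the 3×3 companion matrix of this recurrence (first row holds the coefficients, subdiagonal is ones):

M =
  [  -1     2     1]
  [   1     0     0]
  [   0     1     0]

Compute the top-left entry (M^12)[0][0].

924

(M^12)[0][0] is the top entry after applying M 12 times to the unit state (1, 0, 0). Equivalently it is h_{14} for the auxiliary sequence (h_n) obeying the same recurrence with h_2 = 1 and h_i = 0 for 0 ≤ i < 2:
h_3 = -1·1 + 2·0 + 1·0 = -1
h_4 = -1·-1 + 2·1 + 1·0 = 3
h_5 = -1·3 + 2·-1 + 1·1 = -4
h_6 = -1·-4 + 2·3 + 1·-1 = 9
h_7 = -1·9 + 2·-4 + 1·3 = -14
h_8 = -1·-14 + 2·9 + 1·-4 = 28
h_9 = -1·28 + 2·-14 + 1·9 = -47
h_10 = -1·-47 + 2·28 + 1·-14 = 89
h_11 = -1·89 + 2·-47 + 1·28 = -155
h_12 = -1·-155 + 2·89 + 1·-47 = 286
h_13 = -1·286 + 2·-155 + 1·89 = -507
h_14 = -1·-507 + 2·286 + 1·-155 = 924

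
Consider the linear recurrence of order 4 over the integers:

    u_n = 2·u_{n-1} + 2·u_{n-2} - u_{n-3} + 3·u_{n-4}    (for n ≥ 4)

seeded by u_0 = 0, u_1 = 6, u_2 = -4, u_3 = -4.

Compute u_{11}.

-16222

u_4 = 2·-4 + 2·-4 + -1·6 + 3·0 = -22
u_5 = 2·-22 + 2·-4 + -1·-4 + 3·6 = -30
u_6 = 2·-30 + 2·-22 + -1·-4 + 3·-4 = -112
u_7 = 2·-112 + 2·-30 + -1·-22 + 3·-4 = -274
u_8 = 2·-274 + 2·-112 + -1·-30 + 3·-22 = -808
u_9 = 2·-808 + 2·-274 + -1·-112 + 3·-30 = -2142
u_10 = 2·-2142 + 2·-808 + -1·-274 + 3·-112 = -5962
u_11 = 2·-5962 + 2·-2142 + -1·-808 + 3·-274 = -16222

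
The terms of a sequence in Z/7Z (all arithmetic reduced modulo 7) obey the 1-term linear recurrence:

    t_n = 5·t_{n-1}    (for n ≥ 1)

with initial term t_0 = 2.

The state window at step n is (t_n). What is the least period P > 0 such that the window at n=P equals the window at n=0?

n=0: window = (2)
n=1: window = (3)
n=2: window = (1)
n=3: window = (5)
n=4: window = (4)
n=5: window = (6)
n=6: window = (2)
window at n=6 equals window at n=0 → period = 6

6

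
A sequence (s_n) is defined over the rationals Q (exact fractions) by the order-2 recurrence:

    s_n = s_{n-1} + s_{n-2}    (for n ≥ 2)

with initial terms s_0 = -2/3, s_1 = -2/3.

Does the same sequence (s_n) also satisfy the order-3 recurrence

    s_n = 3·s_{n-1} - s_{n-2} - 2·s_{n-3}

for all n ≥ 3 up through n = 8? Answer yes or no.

yes

Terms s_0..s_8: -2/3, -2/3, -4/3, -2, -10/3, -16/3, -26/3, -14, -68/3
n=3: candidate gives -2, actual s_3 = -2 ✓
n=4: candidate gives -10/3, actual s_4 = -10/3 ✓
n=5: candidate gives -16/3, actual s_5 = -16/3 ✓
n=6: candidate gives -26/3, actual s_6 = -26/3 ✓
n=7: candidate gives -14, actual s_7 = -14 ✓
n=8: candidate gives -68/3, actual s_8 = -68/3 ✓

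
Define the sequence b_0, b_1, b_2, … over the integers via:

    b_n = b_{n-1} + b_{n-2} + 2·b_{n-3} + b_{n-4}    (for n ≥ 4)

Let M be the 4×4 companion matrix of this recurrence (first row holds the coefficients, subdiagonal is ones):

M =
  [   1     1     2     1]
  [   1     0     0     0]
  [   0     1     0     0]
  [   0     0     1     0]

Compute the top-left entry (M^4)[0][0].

(M^4)[0][0] is the top entry after applying M 4 times to the unit state (1, 0, 0, 0). Equivalently it is h_{7} for the auxiliary sequence (h_n) obeying the same recurrence with h_3 = 1 and h_i = 0 for 0 ≤ i < 3:
h_4 = 1·1 + 1·0 + 2·0 + 1·0 = 1
h_5 = 1·1 + 1·1 + 2·0 + 1·0 = 2
h_6 = 1·2 + 1·1 + 2·1 + 1·0 = 5
h_7 = 1·5 + 1·2 + 2·1 + 1·1 = 10

10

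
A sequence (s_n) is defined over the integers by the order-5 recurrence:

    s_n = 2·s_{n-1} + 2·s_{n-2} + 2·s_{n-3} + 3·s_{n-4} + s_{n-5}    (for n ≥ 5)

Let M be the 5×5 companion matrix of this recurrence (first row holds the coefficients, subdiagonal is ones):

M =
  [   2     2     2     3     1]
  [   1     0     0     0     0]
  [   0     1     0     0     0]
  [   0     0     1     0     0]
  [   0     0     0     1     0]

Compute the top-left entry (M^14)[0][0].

(M^14)[0][0] is the top entry after applying M 14 times to the unit state (1, 0, 0, 0, 0). Equivalently it is h_{18} for the auxiliary sequence (h_n) obeying the same recurrence with h_4 = 1 and h_i = 0 for 0 ≤ i < 4:
h_5 = 2·1 + 2·0 + 2·0 + 3·0 + 1·0 = 2
h_6 = 2·2 + 2·1 + 2·0 + 3·0 + 1·0 = 6
h_7 = 2·6 + 2·2 + 2·1 + 3·0 + 1·0 = 18
h_8 = 2·18 + 2·6 + 2·2 + 3·1 + 1·0 = 55
h_9 = 2·55 + 2·18 + 2·6 + 3·2 + 1·1 = 165
h_10 = 2·165 + 2·55 + 2·18 + 3·6 + 1·2 = 496
h_11 = 2·496 + 2·165 + 2·55 + 3·18 + 1·6 = 1492
h_12 = 2·1492 + 2·496 + 2·165 + 3·55 + 1·18 = 4489
h_13 = 2·4489 + 2·1492 + 2·496 + 3·165 + 1·55 = 13504
h_14 = 2·13504 + 2·4489 + 2·1492 + 3·496 + 1·165 = 40623
h_15 = 2·40623 + 2·13504 + 2·4489 + 3·1492 + 1·496 = 122204
h_16 = 2·122204 + 2·40623 + 2·13504 + 3·4489 + 1·1492 = 367621
h_17 = 2·367621 + 2·122204 + 2·40623 + 3·13504 + 1·4489 = 1105897
h_18 = 2·1105897 + 2·367621 + 2·122204 + 3·40623 + 1·13504 = 3326817

3326817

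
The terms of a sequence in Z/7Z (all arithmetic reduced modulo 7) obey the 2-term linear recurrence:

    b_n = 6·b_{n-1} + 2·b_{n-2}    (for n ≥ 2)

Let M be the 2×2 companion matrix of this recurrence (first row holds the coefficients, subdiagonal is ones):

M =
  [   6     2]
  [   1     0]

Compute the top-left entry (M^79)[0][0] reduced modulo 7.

6

(M^79)[0][0] is the top entry after applying M 79 times to the unit state (1, 0). Equivalently it is h_{80} for the auxiliary sequence (h_n) obeying the same recurrence with h_1 = 1 and h_i = 0 for 0 ≤ i < 1:
h_2 = 6·1 + 2·0 = 6
h_3 = 6·6 + 2·1 = 3
h_4 = 6·3 + 2·6 = 2
h_5 = 6·2 + 2·3 = 4
h_6 = 6·4 + 2·2 = 0
h_7 = 6·0 + 2·4 = 1
(h_6, h_7) = (0, 1) = (h_0, h_1), so the sequence has period 6.
80 ≡ 2 (mod 6), hence h_80 = h_2 = 6.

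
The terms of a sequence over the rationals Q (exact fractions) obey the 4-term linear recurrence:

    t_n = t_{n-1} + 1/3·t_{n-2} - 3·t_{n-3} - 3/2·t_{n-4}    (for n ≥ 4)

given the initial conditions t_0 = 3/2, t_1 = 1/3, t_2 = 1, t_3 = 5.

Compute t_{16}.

t_4 = 1·5 + 1/3·1 + -3·1/3 + -3/2·3/2 = 25/12
t_5 = 1·25/12 + 1/3·5 + -3·1 + -3/2·1/3 = 1/4
t_6 = 1·1/4 + 1/3·25/12 + -3·5 + -3/2·1 = -140/9
t_7 = 1·-140/9 + 1/3·1/4 + -3·25/12 + -3/2·5 = -263/9
t_8 = 1·-263/9 + 1/3·-140/9 + -3·1/4 + -3/2·25/12 = -8269/216
t_9 = 1·-8269/216 + 1/3·-263/9 + -3·-140/9 + -3/2·1/4 = -187/108
t_10 = 1·-187/108 + 1/3·-8269/216 + -3·-263/9 + -3/2·-140/9 = 62537/648
t_11 = 1·62537/648 + 1/3·-187/108 + -3·-8269/216 + -3/2·-263/9 = 4583/18
t_12 = 1·4583/18 + 1/3·62537/648 + -3·-187/108 + -3/2·-8269/216 = 1358461/3888
t_13 = 1·1358461/3888 + 1/3·4583/18 + -3·62537/648 + -3/2·-187/108 = 572869/3888
t_14 = 1·572869/3888 + 1/3·1358461/3888 + -3·4583/18 + -3/2·62537/648 = -7520783/11664
t_15 = 1·-7520783/11664 + 1/3·572869/3888 + -3·1358461/3888 + -3/2·4583/18 = -23628739/11664
t_16 = 1·-23628739/11664 + 1/3·-7520783/11664 + -3·572869/3888 + -3/2·1358461/3888 = -224427373/69984

-224427373/69984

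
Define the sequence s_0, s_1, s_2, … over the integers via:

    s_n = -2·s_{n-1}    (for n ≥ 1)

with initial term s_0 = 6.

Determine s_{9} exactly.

-3072

s_1 = -2·6 = -12
s_2 = -2·-12 = 24
s_3 = -2·24 = -48
s_4 = -2·-48 = 96
s_5 = -2·96 = -192
s_6 = -2·-192 = 384
s_7 = -2·384 = -768
s_8 = -2·-768 = 1536
s_9 = -2·1536 = -3072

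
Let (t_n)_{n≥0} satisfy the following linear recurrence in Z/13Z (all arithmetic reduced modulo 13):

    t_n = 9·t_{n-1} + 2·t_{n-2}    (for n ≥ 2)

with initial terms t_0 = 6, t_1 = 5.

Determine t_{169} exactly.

5

t_2 = 9·5 + 2·6 = 5
t_3 = 9·5 + 2·5 = 3
t_4 = 9·3 + 2·5 = 11
t_5 = 9·11 + 2·3 = 1
t_6 = 9·1 + 2·11 = 5
t_7 = 9·5 + 2·1 = 8
t_8 = 9·8 + 2·5 = 4
t_9 = 9·4 + 2·8 = 0
t_10 = 9·0 + 2·4 = 8
t_11 = 9·8 + 2·0 = 7
t_12 = 9·7 + 2·8 = 1
t_13 = 9·1 + 2·7 = 10
t_14 = 9·10 + 2·1 = 1
t_15 = 9·1 + 2·10 = 3
t_16 = 9·3 + 2·1 = 3
t_17 = 9·3 + 2·3 = 7
t_18 = 9·7 + 2·3 = 4
t_19 = 9·4 + 2·7 = 11
t_20 = 9·11 + 2·4 = 3
t_21 = 9·3 + 2·11 = 10
t_22 = 9·10 + 2·3 = 5
t_23 = 9·5 + 2·10 = 0
t_24 = 9·0 + 2·5 = 10
t_25 = 9·10 + 2·0 = 12
t_26 = 9·12 + 2·10 = 11
t_27 = 9·11 + 2·12 = 6
t_28 = 9·6 + 2·11 = 11
t_29 = 9·11 + 2·6 = 7
t_30 = 9·7 + 2·11 = 7
t_31 = 9·7 + 2·7 = 12
t_32 = 9·12 + 2·7 = 5
t_33 = 9·5 + 2·12 = 4
t_34 = 9·4 + 2·5 = 7
t_35 = 9·7 + 2·4 = 6
t_36 = 9·6 + 2·7 = 3
t_37 = 9·3 + 2·6 = 0
t_38 = 9·0 + 2·3 = 6
t_39 = 9·6 + 2·0 = 2
t_40 = 9·2 + 2·6 = 4
t_41 = 9·4 + 2·2 = 1
t_42 = 9·1 + 2·4 = 4
t_43 = 9·4 + 2·1 = 12
t_44 = 9·12 + 2·4 = 12
t_45 = 9·12 + 2·12 = 2
t_46 = 9·2 + 2·12 = 3
t_47 = 9·3 + 2·2 = 5
t_48 = 9·5 + 2·3 = 12
t_49 = 9·12 + 2·5 = 1
t_50 = 9·1 + 2·12 = 7
t_51 = 9·7 + 2·1 = 0
t_52 = 9·0 + 2·7 = 1
t_53 = 9·1 + 2·0 = 9
t_54 = 9·9 + 2·1 = 5
t_55 = 9·5 + 2·9 = 11
t_56 = 9·11 + 2·5 = 5
t_57 = 9·5 + 2·11 = 2
t_58 = 9·2 + 2·5 = 2
t_59 = 9·2 + 2·2 = 9
t_60 = 9·9 + 2·2 = 7
t_61 = 9·7 + 2·9 = 3
t_62 = 9·3 + 2·7 = 2
t_63 = 9·2 + 2·3 = 11
t_64 = 9·11 + 2·2 = 12
t_65 = 9·12 + 2·11 = 0
t_66 = 9·0 + 2·12 = 11
t_67 = 9·11 + 2·0 = 8
t_68 = 9·8 + 2·11 = 3
t_69 = 9·3 + 2·8 = 4
t_70 = 9·4 + 2·3 = 3
t_71 = 9·3 + 2·4 = 9
t_72 = 9·9 + 2·3 = 9
t_73 = 9·9 + 2·9 = 8
t_74 = 9·8 + 2·9 = 12
t_75 = 9·12 + 2·8 = 7
t_76 = 9·7 + 2·12 = 9
t_77 = 9·9 + 2·7 = 4
t_78 = 9·4 + 2·9 = 2
t_79 = 9·2 + 2·4 = 0
t_80 = 9·0 + 2·2 = 4
t_81 = 9·4 + 2·0 = 10
t_82 = 9·10 + 2·4 = 7
t_83 = 9·7 + 2·10 = 5
t_84 = 9·5 + 2·7 = 7
t_85 = 9·7 + 2·5 = 8
t_86 = 9·8 + 2·7 = 8
t_87 = 9·8 + 2·8 = 10
t_88 = 9·10 + 2·8 = 2
t_89 = 9·2 + 2·10 = 12
t_90 = 9·12 + 2·2 = 8
t_91 = 9·8 + 2·12 = 5
t_92 = 9·5 + 2·8 = 9
t_93 = 9·9 + 2·5 = 0
t_94 = 9·0 + 2·9 = 5
t_95 = 9·5 + 2·0 = 6
t_96 = 9·6 + 2·5 = 12
t_97 = 9·12 + 2·6 = 3
t_98 = 9·3 + 2·12 = 12
t_99 = 9·12 + 2·3 = 10
t_100 = 9·10 + 2·12 = 10
t_101 = 9·10 + 2·10 = 6
t_102 = 9·6 + 2·10 = 9
t_103 = 9·9 + 2·6 = 2
t_104 = 9·2 + 2·9 = 10
t_105 = 9·10 + 2·2 = 3
t_106 = 9·3 + 2·10 = 8
t_107 = 9·8 + 2·3 = 0
t_108 = 9·0 + 2·8 = 3
t_109 = 9·3 + 2·0 = 1
t_110 = 9·1 + 2·3 = 2
t_111 = 9·2 + 2·1 = 7
t_112 = 9·7 + 2·2 = 2
t_113 = 9·2 + 2·7 = 6
t_114 = 9·6 + 2·2 = 6
t_115 = 9·6 + 2·6 = 1
t_116 = 9·1 + 2·6 = 8
t_117 = 9·8 + 2·1 = 9
t_118 = 9·9 + 2·8 = 6
t_119 = 9·6 + 2·9 = 7
t_120 = 9·7 + 2·6 = 10
t_121 = 9·10 + 2·7 = 0
t_122 = 9·0 + 2·10 = 7
t_123 = 9·7 + 2·0 = 11
t_124 = 9·11 + 2·7 = 9
t_125 = 9·9 + 2·11 = 12
t_126 = 9·12 + 2·9 = 9
t_127 = 9·9 + 2·12 = 1
t_128 = 9·1 + 2·9 = 1
t_129 = 9·1 + 2·1 = 11
t_130 = 9·11 + 2·1 = 10
t_131 = 9·10 + 2·11 = 8
t_132 = 9·8 + 2·10 = 1
t_133 = 9·1 + 2·8 = 12
t_134 = 9·12 + 2·1 = 6
t_135 = 9·6 + 2·12 = 0
t_136 = 9·0 + 2·6 = 12
t_137 = 9·12 + 2·0 = 4
t_138 = 9·4 + 2·12 = 8
t_139 = 9·8 + 2·4 = 2
t_140 = 9·2 + 2·8 = 8
t_141 = 9·8 + 2·2 = 11
t_142 = 9·11 + 2·8 = 11
t_143 = 9·11 + 2·11 = 4
t_144 = 9·4 + 2·11 = 6
t_145 = 9·6 + 2·4 = 10
t_146 = 9·10 + 2·6 = 11
t_147 = 9·11 + 2·10 = 2
t_148 = 9·2 + 2·11 = 1
t_149 = 9·1 + 2·2 = 0
t_150 = 9·0 + 2·1 = 2
t_151 = 9·2 + 2·0 = 5
t_152 = 9·5 + 2·2 = 10
t_153 = 9·10 + 2·5 = 9
t_154 = 9·9 + 2·10 = 10
t_155 = 9·10 + 2·9 = 4
t_156 = 9·4 + 2·10 = 4
t_157 = 9·4 + 2·4 = 5
t_158 = 9·5 + 2·4 = 1
t_159 = 9·1 + 2·5 = 6
t_160 = 9·6 + 2·1 = 4
t_161 = 9·4 + 2·6 = 9
t_162 = 9·9 + 2·4 = 11
t_163 = 9·11 + 2·9 = 0
t_164 = 9·0 + 2·11 = 9
t_165 = 9·9 + 2·0 = 3
t_166 = 9·3 + 2·9 = 6
t_167 = 9·6 + 2·3 = 8
t_168 = 9·8 + 2·6 = 6
t_169 = 9·6 + 2·8 = 5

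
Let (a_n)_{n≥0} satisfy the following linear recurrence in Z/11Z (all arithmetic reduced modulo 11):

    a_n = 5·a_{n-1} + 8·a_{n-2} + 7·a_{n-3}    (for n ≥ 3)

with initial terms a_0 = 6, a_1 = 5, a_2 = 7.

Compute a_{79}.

a_3 = 5·7 + 8·5 + 7·6 = 7
a_4 = 5·7 + 8·7 + 7·5 = 5
a_5 = 5·5 + 8·7 + 7·7 = 9
a_6 = 5·9 + 8·5 + 7·7 = 2
a_7 = 5·2 + 8·9 + 7·5 = 7
a_8 = 5·7 + 8·2 + 7·9 = 4
a_9 = 5·4 + 8·7 + 7·2 = 2
a_10 = 5·2 + 8·4 + 7·7 = 3
a_11 = 5·3 + 8·2 + 7·4 = 4
a_12 = 5·4 + 8·3 + 7·2 = 3
a_13 = 5·3 + 8·4 + 7·3 = 2
a_14 = 5·2 + 8·3 + 7·4 = 7
a_15 = 5·7 + 8·2 + 7·3 = 6
a_16 = 5·6 + 8·7 + 7·2 = 1
a_17 = 5·1 + 8·6 + 7·7 = 3
a_18 = 5·3 + 8·1 + 7·6 = 10
a_19 = 5·10 + 8·3 + 7·1 = 4
a_20 = 5·4 + 8·10 + 7·3 = 0
a_21 = 5·0 + 8·4 + 7·10 = 3
a_22 = 5·3 + 8·0 + 7·4 = 10
a_23 = 5·10 + 8·3 + 7·0 = 8
a_24 = 5·8 + 8·10 + 7·3 = 9
a_25 = 5·9 + 8·8 + 7·10 = 3
a_26 = 5·3 + 8·9 + 7·8 = 0
a_27 = 5·0 + 8·3 + 7·9 = 10
a_28 = 5·10 + 8·0 + 7·3 = 5
a_29 = 5·5 + 8·10 + 7·0 = 6
a_30 = 5·6 + 8·5 + 7·10 = 8
a_31 = 5·8 + 8·6 + 7·5 = 2
a_32 = 5·2 + 8·8 + 7·6 = 6
a_33 = 5·6 + 8·2 + 7·8 = 3
a_34 = 5·3 + 8·6 + 7·2 = 0
a_35 = 5·0 + 8·3 + 7·6 = 0
a_36 = 5·0 + 8·0 + 7·3 = 10
a_37 = 5·10 + 8·0 + 7·0 = 6
a_38 = 5·6 + 8·10 + 7·0 = 0
a_39 = 5·0 + 8·6 + 7·10 = 8
a_40 = 5·8 + 8·0 + 7·6 = 5
a_41 = 5·5 + 8·8 + 7·0 = 1
a_42 = 5·1 + 8·5 + 7·8 = 2
a_43 = 5·2 + 8·1 + 7·5 = 9
a_44 = 5·9 + 8·2 + 7·1 = 2
a_45 = 5·2 + 8·9 + 7·2 = 8
a_46 = 5·8 + 8·2 + 7·9 = 9
a_47 = 5·9 + 8·8 + 7·2 = 2
a_48 = 5·2 + 8·9 + 7·8 = 6
a_49 = 5·6 + 8·2 + 7·9 = 10
a_50 = 5·10 + 8·6 + 7·2 = 2
a_51 = 5·2 + 8·10 + 7·6 = 0
a_52 = 5·0 + 8·2 + 7·10 = 9
a_53 = 5·9 + 8·0 + 7·2 = 4
a_54 = 5·4 + 8·9 + 7·0 = 4
a_55 = 5·4 + 8·4 + 7·9 = 5
a_56 = 5·5 + 8·4 + 7·4 = 8
a_57 = 5·8 + 8·5 + 7·4 = 9
a_58 = 5·9 + 8·8 + 7·5 = 1
a_59 = 5·1 + 8·9 + 7·8 = 1
a_60 = 5·1 + 8·1 + 7·9 = 10
a_61 = 5·10 + 8·1 + 7·1 = 10
a_62 = 5·10 + 8·10 + 7·1 = 5
a_63 = 5·5 + 8·10 + 7·10 = 10
a_64 = 5·10 + 8·5 + 7·10 = 6
a_65 = 5·6 + 8·10 + 7·5 = 2
a_66 = 5·2 + 8·6 + 7·10 = 7
a_67 = 5·7 + 8·2 + 7·6 = 5
a_68 = 5·5 + 8·7 + 7·2 = 7
a_69 = 5·7 + 8·5 + 7·7 = 3
a_70 = 5·3 + 8·7 + 7·5 = 7
a_71 = 5·7 + 8·3 + 7·7 = 9
a_72 = 5·9 + 8·7 + 7·3 = 1
a_73 = 5·1 + 8·9 + 7·7 = 5
a_74 = 5·5 + 8·1 + 7·9 = 8
a_75 = 5·8 + 8·5 + 7·1 = 10
a_76 = 5·10 + 8·8 + 7·5 = 6
a_77 = 5·6 + 8·10 + 7·8 = 1
a_78 = 5·1 + 8·6 + 7·10 = 2
a_79 = 5·2 + 8·1 + 7·6 = 5

5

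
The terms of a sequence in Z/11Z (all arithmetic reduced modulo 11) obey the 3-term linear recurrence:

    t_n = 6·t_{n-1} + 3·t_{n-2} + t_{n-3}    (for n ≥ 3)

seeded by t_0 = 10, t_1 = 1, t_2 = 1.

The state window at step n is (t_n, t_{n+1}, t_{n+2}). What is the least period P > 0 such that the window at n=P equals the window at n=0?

n=0: window = (10, 1, 1)
n=1: window = (1, 1, 8)
n=2: window = (1, 8, 8)
n=3: window = (8, 8, 7)
n=4: window = (8, 7, 8)
n=5: window = (7, 8, 0)
n=6: window = (8, 0, 9)
n=7: window = (0, 9, 7)
n=8: window = (9, 7, 3)
n=9: window = (7, 3, 4)
n=10: window = (3, 4, 7)
n=11: window = (4, 7, 2)
n=12: window = (7, 2, 4)
n=13: window = (2, 4, 4)
n=14: window = (4, 4, 5)
n=15: window = (4, 5, 2)
n=16: window = (5, 2, 9)
n=17: window = (2, 9, 10)
n=18: window = (9, 10, 1)
n=19: window = (10, 1, 1)
window at n=19 equals window at n=0 → period = 19

19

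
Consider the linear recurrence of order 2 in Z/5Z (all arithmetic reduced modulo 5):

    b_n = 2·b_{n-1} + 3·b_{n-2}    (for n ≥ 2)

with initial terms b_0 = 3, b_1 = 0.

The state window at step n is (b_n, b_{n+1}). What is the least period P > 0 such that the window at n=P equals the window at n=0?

4

n=0: window = (3, 0)
n=1: window = (0, 4)
n=2: window = (4, 3)
n=3: window = (3, 3)
n=4: window = (3, 0)
window at n=4 equals window at n=0 → period = 4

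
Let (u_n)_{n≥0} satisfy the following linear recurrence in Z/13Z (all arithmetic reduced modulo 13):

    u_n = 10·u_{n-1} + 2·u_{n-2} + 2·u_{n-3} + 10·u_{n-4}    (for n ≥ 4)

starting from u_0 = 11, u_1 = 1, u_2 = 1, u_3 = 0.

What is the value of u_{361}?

1

u_4 = 10·0 + 2·1 + 2·1 + 10·11 = 10
u_5 = 10·10 + 2·0 + 2·1 + 10·1 = 8
u_6 = 10·8 + 2·10 + 2·0 + 10·1 = 6
u_7 = 10·6 + 2·8 + 2·10 + 10·0 = 5
u_8 = 10·5 + 2·6 + 2·8 + 10·10 = 9
u_9 = 10·9 + 2·5 + 2·6 + 10·8 = 10
Continuing the recurrence:
  u_10 = 6;  u_11 = 5;  u_12 = 3;  u_13 = 9;  u_14 = 10;  u_15 = 5
  u_16 = 1;  u_17 = 0;  u_18 = 8;  u_19 = 2;  u_20 = 7;  u_21 = 12
  u_22 = 10;  u_23 = 2;  u_24 = 4;  u_25 = 2;  u_26 = 2;  u_27 = 0
  u_28 = 9;  u_29 = 10;  u_30 = 8;  u_31 = 1;  u_32 = 6;  u_33 = 9
  u_34 = 2;  u_35 = 8;  u_36 = 6;  u_37 = 1;  u_38 = 6;  u_39 = 11
  u_40 = 2;  u_41 = 12;  u_42 = 11;  u_43 = 1;  u_44 = 11;  u_45 = 7
  u_46 = 9;  u_47 = 6;  u_48 = 7;  u_49 = 1;  u_50 = 9;  u_51 = 10
  u_52 = 8;  u_53 = 11;  u_54 = 2;  u_55 = 2;  u_56 = 9;  u_57 = 0
  u_58 = 3;  u_59 = 3;  u_60 = 9;  u_61 = 11;  u_62 = 8;  u_63 = 7
  u_64 = 3;  u_65 = 1;  u_66 = 6;  u_67 = 8;  u_68 = 7;  u_69 = 4
  u_70 = 0;  u_71 = 11;  u_72 = 6;  u_73 = 5;  u_74 = 6;  u_75 = 10
  u_76 = 0;  u_77 = 4;  u_78 = 3;  u_79 = 8;  u_80 = 3;  u_81 = 1
  u_82 = 10;  u_83 = 6;  u_84 = 8;  u_85 = 5;  u_86 = 9;  u_87 = 7
  u_88 = 9;  u_89 = 3;  u_90 = 9;  u_91 = 2;  u_92 = 4;  u_93 = 1
  u_94 = 8;  u_95 = 6;  u_96 = 1;  u_97 = 9;  u_98 = 2;  u_99 = 9
  u_100 = 5;  u_101 = 6;  u_102 = 4;  u_103 = 9;  u_104 = 4;  u_105 = 9
  u_106 = 0;  u_107 = 12;  u_108 = 9;  u_109 = 9;  u_110 = 2;  u_111 = 7
  u_112 = 0;  u_113 = 4;  u_114 = 9;  u_115 = 12;  u_116 = 3;  u_117 = 8
  u_118 = 5;  u_119 = 10;  u_120 = 0;  u_121 = 6;  u_122 = 0;  u_123 = 8
  u_124 = 1;  u_125 = 8;  u_126 = 7;  u_127 = 12;  u_128 = 4;  u_129 = 2
  u_130 = 5;  u_131 = 0;  u_132 = 2;  u_133 = 11;  u_134 = 8;  u_135 = 2
  u_136 = 0;  u_137 = 0;  u_138 = 6;  u_139 = 2;  u_140 = 6;  u_141 = 11
  u_142 = 4;  u_143 = 3;  u_144 = 3;  u_145 = 11;  u_146 = 6;  u_147 = 1
  u_148 = 9;  u_149 = 6;  u_150 = 10;  u_151 = 10;  u_152 = 1;  u_153 = 6
  u_154 = 0;  u_155 = 10;  u_156 = 5;  u_157 = 0;  u_158 = 4;  u_159 = 7
  u_160 = 11;  u_161 = 2;  u_162 = 5;  u_163 = 3;  u_164 = 11;  u_165 = 3
  u_166 = 4;  u_167 = 7;  u_168 = 12;  u_169 = 3;  u_170 = 4;  u_171 = 10
  u_172 = 0;  u_173 = 6;  u_174 = 3;  u_175 = 12;  u_176 = 8;  u_177 = 1
  u_178 = 2;  u_179 = 2;  u_180 = 2;  u_181 = 12;  u_182 = 5;  u_183 = 7
  u_184 = 7;  u_185 = 6;  u_186 = 8;  u_187 = 7;  u_188 = 12;  u_189 = 2
  u_190 = 8;  u_191 = 9;  u_192 = 9;  u_193 = 1;  u_194 = 9;  u_195 = 5
  u_196 = 4;  u_197 = 0;  u_198 = 4;  u_199 = 7;  u_200 = 1;  u_201 = 6
  u_202 = 12;  u_203 = 9;  u_204 = 6;  u_205 = 6;  u_206 = 2;  u_207 = 4
  u_208 = 12;  u_209 = 10;  u_210 = 9;  u_211 = 5;  u_212 = 0;  u_213 = 11
  u_214 = 2;  u_215 = 1;  u_216 = 10;  u_217 = 8;  u_218 = 5;  u_219 = 5
  u_220 = 7;  u_221 = 1;  u_222 = 6;  u_223 = 9;  u_224 = 5;  u_225 = 12
  u_226 = 0;  u_227 = 7;  u_228 = 1;  u_229 = 1;  u_230 = 0;  u_231 = 9
  u_232 = 11;  u_233 = 8;  u_234 = 3;  u_235 = 2;  u_236 = 9;  u_237 = 11
  u_238 = 6;  u_239 = 3;  u_240 = 11;  u_241 = 4;  u_242 = 11;  u_243 = 1
  u_244 = 7;  u_245 = 4;  u_246 = 10;  u_247 = 2;  u_248 = 1;  u_249 = 9
  u_250 = 1;  u_251 = 11;  u_252 = 10;  u_253 = 6;  u_254 = 8;  u_255 = 1
  u_256 = 8;  u_257 = 2;  u_258 = 1;  u_259 = 1;  u_260 = 5;  u_261 = 9
  u_262 = 8;  u_263 = 1;  u_264 = 3;  u_265 = 8;  u_266 = 12;  u_267 = 9
  u_268 = 4;  u_269 = 6;  u_270 = 11;  u_271 = 12;  u_272 = 12;  u_273 = 5
  u_274 = 0;  u_275 = 11;  u_276 = 6;  u_277 = 2;  u_278 = 2;  u_279 = 3
  u_280 = 7;  u_281 = 9;  u_282 = 0;  u_283 = 10;  u_284 = 6;  u_285 = 1
  u_286 = 3;  u_287 = 1;  u_288 = 0;  u_289 = 5;  u_290 = 4;  u_291 = 8
  u_292 = 7;  u_293 = 1;  u_294 = 2;  u_295 = 12;  u_296 = 1;  u_297 = 9
  u_298 = 6;  u_299 = 5;  u_300 = 12;  u_301 = 11;  u_302 = 9;  u_303 = 4
  u_304 = 5;  u_305 = 4;  u_306 = 5;  u_307 = 4;  u_308 = 4;  u_309 = 7
  u_310 = 6;  u_311 = 5;  u_312 = 12;  u_313 = 4;  u_314 = 4;  u_315 = 5
  u_316 = 4;  u_317 = 7;  u_318 = 11;  u_319 = 0;  u_320 = 11;  u_321 = 7
  u_322 = 7;  u_323 = 2;  u_324 = 2;  u_325 = 4;  u_326 = 1;  u_327 = 3
  u_328 = 8;  u_329 = 11;  u_330 = 12;  u_331 = 6;  u_332 = 4;  u_333 = 4
  u_334 = 11;  u_335 = 4;  u_336 = 6;  u_337 = 0;  u_338 = 0;  u_339 = 0
  u_340 = 8;  u_341 = 2;  u_342 = 10;  u_343 = 3;  u_344 = 4;  u_345 = 8
  u_346 = 12;  u_347 = 5;  u_348 = 0;  u_349 = 10;  u_350 = 9;  u_351 = 4
  u_352 = 0;  u_353 = 9;  u_354 = 6;  u_355 = 1;  u_356 = 1;  u_357 = 10
  u_358 = 8;  u_359 = 8
u_360 = 10·8 + 2·8 + 2·10 + 10·1 = 9
u_361 = 10·9 + 2·8 + 2·8 + 10·10 = 1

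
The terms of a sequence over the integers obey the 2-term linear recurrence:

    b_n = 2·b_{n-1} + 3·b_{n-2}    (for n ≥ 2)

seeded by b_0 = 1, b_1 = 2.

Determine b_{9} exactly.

b_2 = 2·2 + 3·1 = 7
b_3 = 2·7 + 3·2 = 20
b_4 = 2·20 + 3·7 = 61
b_5 = 2·61 + 3·20 = 182
b_6 = 2·182 + 3·61 = 547
b_7 = 2·547 + 3·182 = 1640
b_8 = 2·1640 + 3·547 = 4921
b_9 = 2·4921 + 3·1640 = 14762

14762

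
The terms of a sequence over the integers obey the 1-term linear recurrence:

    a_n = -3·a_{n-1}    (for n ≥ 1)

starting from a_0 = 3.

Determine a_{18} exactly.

1162261467

a_1 = -3·3 = -9
a_2 = -3·-9 = 27
a_3 = -3·27 = -81
a_4 = -3·-81 = 243
a_5 = -3·243 = -729
a_6 = -3·-729 = 2187
a_7 = -3·2187 = -6561
a_8 = -3·-6561 = 19683
a_9 = -3·19683 = -59049
a_10 = -3·-59049 = 177147
a_11 = -3·177147 = -531441
a_12 = -3·-531441 = 1594323
a_13 = -3·1594323 = -4782969
a_14 = -3·-4782969 = 14348907
a_15 = -3·14348907 = -43046721
a_16 = -3·-43046721 = 129140163
a_17 = -3·129140163 = -387420489
a_18 = -3·-387420489 = 1162261467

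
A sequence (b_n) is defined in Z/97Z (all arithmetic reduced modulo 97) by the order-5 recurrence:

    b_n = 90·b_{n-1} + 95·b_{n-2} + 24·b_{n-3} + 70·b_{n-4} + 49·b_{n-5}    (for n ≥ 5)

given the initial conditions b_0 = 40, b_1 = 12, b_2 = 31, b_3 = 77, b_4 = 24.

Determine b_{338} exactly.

b_5 = 90·24 + 95·77 + 24·31 + 70·12 + 49·40 = 21
b_6 = 90·21 + 95·24 + 24·77 + 70·31 + 49·12 = 46
b_7 = 90·46 + 95·21 + 24·24 + 70·77 + 49·31 = 40
b_8 = 90·40 + 95·46 + 24·21 + 70·24 + 49·77 = 56
b_9 = 90·56 + 95·40 + 24·46 + 70·21 + 49·24 = 77
b_10 = 90·77 + 95·56 + 24·40 + 70·46 + 49·21 = 96
Continuing the recurrence:
  b_11 = 43;  b_12 = 57;  b_13 = 59;  b_14 = 37;  b_15 = 72;  b_16 = 48
  b_17 = 56;  b_18 = 28;  b_19 = 34;  b_20 = 81;  b_21 = 4;  b_22 = 92
  b_23 = 0;  b_24 = 70;  b_25 = 50;  b_26 = 35;  b_27 = 23;  b_28 = 49
  b_29 = 9;  b_30 = 53;  b_31 = 38;  b_32 = 36;  b_33 = 95;  b_34 = 58
  b_35 = 93;  b_36 = 75;  b_37 = 74;  b_38 = 94;  b_39 = 64;  b_40 = 83
  b_41 = 23;  b_42 = 66;  b_43 = 94;  b_44 = 75;  b_45 = 49;  b_46 = 41
  b_47 = 74;  b_48 = 53;  b_49 = 4;  b_50 = 26;  b_51 = 26;  b_52 = 20
  b_53 = 11;  b_54 = 1;  b_55 = 53;  b_56 = 43;  b_57 = 9;  b_58 = 83
  b_59 = 21;  b_60 = 78;  b_61 = 67;  b_62 = 19;  b_63 = 61;  b_64 = 66
  b_65 = 42;  b_66 = 25;  b_67 = 27;  b_68 = 36;  b_69 = 66;  b_70 = 42
  b_71 = 61;  b_72 = 66;  b_73 = 18;  b_74 = 8;  b_75 = 60;  b_76 = 39
  b_77 = 25;  b_78 = 10;  b_79 = 73;  b_80 = 16;  b_81 = 54;  b_82 = 66
  b_83 = 79;  b_84 = 70;  b_85 = 68;  b_86 = 10;  b_87 = 53;  b_88 = 21
  b_89 = 29;  b_90 = 15;  b_91 = 79;  b_92 = 9;  b_93 = 94;  b_94 = 5
  b_95 = 50;  b_96 = 92;  b_97 = 92;  b_98 = 90;  b_99 = 95;  b_100 = 68
  b_101 = 26;  b_102 = 63;  b_103 = 74;  b_104 = 83;  b_105 = 18;  b_106 = 87
  b_107 = 11;  b_108 = 14;  b_109 = 20;  b_110 = 84;  b_111 = 85;  b_112 = 72
  b_113 = 33;  b_114 = 86;  b_115 = 68;  b_116 = 37;  b_117 = 38;  b_118 = 5
  b_119 = 51;  b_120 = 65;  b_121 = 59;  b_122 = 80;  b_123 = 41;  b_124 = 64
  b_125 = 72;  b_126 = 16;  b_127 = 19;  b_128 = 1;  b_129 = 76;  b_130 = 11
  b_131 = 66;  b_132 = 13;  b_133 = 75;  b_134 = 95;  b_135 = 0;  b_136 = 31
  b_137 = 93;  b_138 = 9;  b_139 = 9;  b_140 = 53;  b_141 = 96;  b_142 = 66
  b_143 = 40;  b_144 = 29;  b_145 = 45;  b_146 = 17;  b_147 = 22;  b_148 = 32
  b_149 = 55;  b_150 = 79;  b_151 = 53;  b_152 = 35;  b_153 = 76;  b_154 = 68
  b_155 = 33;  b_156 = 5;  b_157 = 30;  b_158 = 35;  b_159 = 25;  b_160 = 17
  b_161 = 9;  b_162 = 58;  b_163 = 54;  b_164 = 3;  b_165 = 10;  b_166 = 95
  b_167 = 92;  b_168 = 31;  b_169 = 10;  b_170 = 1;  b_171 = 75;  b_172 = 86
  b_173 = 36;  b_174 = 93;  b_175 = 44;  b_176 = 74;  b_177 = 18;  b_178 = 35
  b_179 = 14;  b_180 = 34;  b_181 = 28;  b_182 = 9;  b_183 = 94;  b_184 = 55
  b_185 = 68;  b_186 = 83;  b_187 = 58;  b_188 = 10;  b_189 = 46;  b_190 = 7
  b_191 = 78;  b_192 = 12;  b_193 = 49;  b_194 = 78;  b_195 = 15;  b_196 = 48
  b_197 = 92;  b_198 = 12;  b_199 = 33;  b_200 = 34;  b_201 = 46;  b_202 = 27
  b_203 = 38;  b_204 = 28;  b_205 = 24;  b_206 = 79;  b_207 = 77;  b_208 = 15
  b_209 = 33;  b_210 = 48;  b_211 = 4;  b_212 = 59;  b_213 = 90;  b_214 = 57
  b_215 = 74;  b_216 = 34;  b_217 = 85;  b_218 = 7;  b_219 = 34;  b_220 = 34
  b_221 = 9;  b_222 = 5;  b_223 = 91;  b_224 = 26;  b_225 = 15;  b_226 = 5
  b_227 = 93;  b_228 = 61;  b_229 = 85;  b_230 = 78;  b_231 = 34;  b_232 = 94
  b_233 = 94;  b_234 = 89;  b_235 = 81;  b_236 = 57;  b_237 = 54;  b_238 = 66
  b_239 = 62;  b_240 = 56;  b_241 = 75;  b_242 = 66;  b_243 = 61;  b_244 = 51
  b_245 = 78;  b_246 = 90;  b_247 = 85;  b_248 = 90;  b_249 = 7;  b_250 = 2
  b_251 = 76;  b_252 = 9;  b_253 = 77;  b_254 = 4;  b_255 = 20;  b_256 = 40
  b_257 = 78;  b_258 = 27;  b_259 = 77;  b_260 = 15;  b_261 = 49;  b_262 = 9
  b_263 = 25;  b_264 = 83;  b_265 = 64;  b_266 = 10;  b_267 = 8;  b_268 = 56
  b_269 = 37;  b_270 = 68;  b_271 = 1;  b_272 = 13;  b_273 = 83;  b_274 = 73
  b_275 = 30;  b_276 = 73;  b_277 = 62;  b_278 = 5;  b_279 = 92;  b_280 = 42
  b_281 = 90;  b_282 = 32;  b_283 = 14;  b_284 = 37;  b_285 = 12;  b_286 = 38
  b_287 = 42;  b_288 = 90;  b_289 = 38;  b_290 = 27;  b_291 = 4;  b_292 = 70
  b_293 = 42;  b_294 = 19;  b_295 = 59;  b_296 = 27;  b_297 = 20;  b_298 = 51
  b_299 = 74;  b_300 = 82;  b_301 = 24;  b_302 = 77;  b_303 = 39;  b_304 = 9
  b_305 = 33;  b_306 = 75;  b_307 = 17;  b_308 = 57;  b_309 = 44;  b_310 = 63
  b_311 = 78;  b_312 = 66;  b_313 = 74;  b_314 = 28;  b_315 = 87;  b_316 = 47
  b_317 = 47;  b_318 = 73;  b_319 = 31;  b_320 = 73;  b_321 = 79;  b_322 = 86
  b_323 = 46;  b_324 = 77;  b_325 = 64;  b_326 = 14;  b_327 = 35;  b_328 = 80
  b_329 = 5;  b_330 = 8;  b_331 = 43;  b_332 = 37;  b_333 = 43;  b_334 = 7
  b_335 = 81;  b_336 = 7
b_337 = 90·7 + 95·81 + 24·7 + 70·43 + 49·37 = 27
b_338 = 90·27 + 95·7 + 24·81 + 70·7 + 49·43 = 70

70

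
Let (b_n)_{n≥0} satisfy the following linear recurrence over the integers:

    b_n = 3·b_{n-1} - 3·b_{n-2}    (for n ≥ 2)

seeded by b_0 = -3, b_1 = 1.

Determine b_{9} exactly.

b_2 = 3·1 + -3·-3 = 12
b_3 = 3·12 + -3·1 = 33
b_4 = 3·33 + -3·12 = 63
b_5 = 3·63 + -3·33 = 90
b_6 = 3·90 + -3·63 = 81
b_7 = 3·81 + -3·90 = -27
b_8 = 3·-27 + -3·81 = -324
b_9 = 3·-324 + -3·-27 = -891

-891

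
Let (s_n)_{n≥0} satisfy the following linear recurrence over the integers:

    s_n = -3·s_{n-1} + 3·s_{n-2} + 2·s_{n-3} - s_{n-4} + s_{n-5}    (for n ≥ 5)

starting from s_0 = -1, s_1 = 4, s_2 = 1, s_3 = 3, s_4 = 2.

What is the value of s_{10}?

2290

s_5 = -3·2 + 3·3 + 2·1 + -1·4 + 1·-1 = 0
s_6 = -3·0 + 3·2 + 2·3 + -1·1 + 1·4 = 15
s_7 = -3·15 + 3·0 + 2·2 + -1·3 + 1·1 = -43
s_8 = -3·-43 + 3·15 + 2·0 + -1·2 + 1·3 = 175
s_9 = -3·175 + 3·-43 + 2·15 + -1·0 + 1·2 = -622
s_10 = -3·-622 + 3·175 + 2·-43 + -1·15 + 1·0 = 2290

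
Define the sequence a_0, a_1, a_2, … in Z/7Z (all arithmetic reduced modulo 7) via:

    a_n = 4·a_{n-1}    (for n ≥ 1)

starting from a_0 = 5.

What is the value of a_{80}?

3

a_1 = 4·5 = 6
a_2 = 4·6 = 3
a_3 = 4·3 = 5
(a_3) = (5) = (a_0), so the sequence has period 3.
80 ≡ 2 (mod 3), hence a_80 = a_2 = 3.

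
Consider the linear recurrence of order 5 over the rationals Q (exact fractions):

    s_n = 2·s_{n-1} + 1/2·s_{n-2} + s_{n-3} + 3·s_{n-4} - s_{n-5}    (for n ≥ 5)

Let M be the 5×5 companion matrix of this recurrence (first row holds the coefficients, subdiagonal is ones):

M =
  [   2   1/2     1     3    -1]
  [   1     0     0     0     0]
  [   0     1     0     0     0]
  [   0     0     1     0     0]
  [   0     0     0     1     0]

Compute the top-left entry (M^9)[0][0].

(M^9)[0][0] is the top entry after applying M 9 times to the unit state (1, 0, 0, 0, 0). Equivalently it is h_{13} for the auxiliary sequence (h_n) obeying the same recurrence with h_4 = 1 and h_i = 0 for 0 ≤ i < 4:
h_5 = 2·1 + 1/2·0 + 1·0 + 3·0 + -1·0 = 2
h_6 = 2·2 + 1/2·1 + 1·0 + 3·0 + -1·0 = 9/2
h_7 = 2·9/2 + 1/2·2 + 1·1 + 3·0 + -1·0 = 11
h_8 = 2·11 + 1/2·9/2 + 1·2 + 3·1 + -1·0 = 117/4
h_9 = 2·117/4 + 1/2·11 + 1·9/2 + 3·2 + -1·1 = 147/2
h_10 = 2·147/2 + 1/2·117/4 + 1·11 + 3·9/2 + -1·2 = 1473/8
h_11 = 2·1473/8 + 1/2·147/2 + 1·117/4 + 3·11 + -1·9/2 = 1851/4
h_12 = 2·1851/4 + 1/2·1473/8 + 1·147/2 + 3·117/4 + -1·11 = 18685/16
h_13 = 2·18685/16 + 1/2·1851/4 + 1·1473/8 + 3·147/2 + -1·117/4 = 23539/8

23539/8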